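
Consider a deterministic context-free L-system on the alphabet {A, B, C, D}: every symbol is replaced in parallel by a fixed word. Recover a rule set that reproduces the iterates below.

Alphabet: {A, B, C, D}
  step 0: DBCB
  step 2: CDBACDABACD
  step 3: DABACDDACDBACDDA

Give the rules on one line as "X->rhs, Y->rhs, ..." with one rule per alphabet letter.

  step 2 ⇒ step 3: CDBACDABACD ⇒ D·A·BA·CD·D·A·CD·BA·CD·D·A
    A ↦ CD
    B ↦ BA
    C ↦ D
    D ↦ A

A->CD, B->BA, C->D, D->A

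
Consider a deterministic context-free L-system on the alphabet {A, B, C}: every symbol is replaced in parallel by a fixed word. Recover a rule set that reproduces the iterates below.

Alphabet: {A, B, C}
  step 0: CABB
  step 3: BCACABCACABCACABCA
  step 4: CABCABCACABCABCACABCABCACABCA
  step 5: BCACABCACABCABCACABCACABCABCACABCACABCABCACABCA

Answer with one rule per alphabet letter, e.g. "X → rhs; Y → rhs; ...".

  step 4 ⇒ step 5: CABCABCACABCABCACABCABCACABCA ⇒ B·CA·CA·B·CA·CA·B·CA·B·CA·CA·B·CA·CA·B·CA·B·CA·CA·B·CA·CA·B·CA·B·CA·CA·B·CA
    A ↦ CA
    B ↦ CA
    C ↦ B

A->CA, B->CA, C->B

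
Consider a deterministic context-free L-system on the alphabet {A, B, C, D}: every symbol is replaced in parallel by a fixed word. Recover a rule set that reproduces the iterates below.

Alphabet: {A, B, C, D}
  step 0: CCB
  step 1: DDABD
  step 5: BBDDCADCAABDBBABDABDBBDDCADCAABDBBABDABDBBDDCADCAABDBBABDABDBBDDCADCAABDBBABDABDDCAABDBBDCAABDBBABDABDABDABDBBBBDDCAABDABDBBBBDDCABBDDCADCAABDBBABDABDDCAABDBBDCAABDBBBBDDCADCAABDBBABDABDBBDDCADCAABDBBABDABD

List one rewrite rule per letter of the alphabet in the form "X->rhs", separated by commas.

  step 0 ⇒ step 1: CCB ⇒ D·D·ABD
    B ↦ ABD
    C ↦ D
    A ↦ DCA  (constrained at step 1)
    D ↦ BB  (constrained at step 1)

A->DCA, B->ABD, C->D, D->BB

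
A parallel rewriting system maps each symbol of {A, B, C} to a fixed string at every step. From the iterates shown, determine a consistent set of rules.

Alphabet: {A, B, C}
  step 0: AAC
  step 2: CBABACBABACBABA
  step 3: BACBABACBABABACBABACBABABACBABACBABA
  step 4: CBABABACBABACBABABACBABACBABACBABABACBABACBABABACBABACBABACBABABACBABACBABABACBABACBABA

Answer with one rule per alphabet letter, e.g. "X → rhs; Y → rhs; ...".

  step 3 ⇒ step 4: BACBABACBABABACBABACBABABACBABACBABA ⇒ CBA·BA·BA·CBA·BA·CBA·BA·BA·CBA·BA·CBA·BA·CBA·BA·BA·CBA·BA·CBA·BA·BA·CBA·BA·CBA·BA·CBA·BA·BA·CBA·BA·CBA·BA·BA·CBA·BA·CBA·BA
    A ↦ BA
    B ↦ CBA
    C ↦ BA

A->BA, B->CBA, C->BA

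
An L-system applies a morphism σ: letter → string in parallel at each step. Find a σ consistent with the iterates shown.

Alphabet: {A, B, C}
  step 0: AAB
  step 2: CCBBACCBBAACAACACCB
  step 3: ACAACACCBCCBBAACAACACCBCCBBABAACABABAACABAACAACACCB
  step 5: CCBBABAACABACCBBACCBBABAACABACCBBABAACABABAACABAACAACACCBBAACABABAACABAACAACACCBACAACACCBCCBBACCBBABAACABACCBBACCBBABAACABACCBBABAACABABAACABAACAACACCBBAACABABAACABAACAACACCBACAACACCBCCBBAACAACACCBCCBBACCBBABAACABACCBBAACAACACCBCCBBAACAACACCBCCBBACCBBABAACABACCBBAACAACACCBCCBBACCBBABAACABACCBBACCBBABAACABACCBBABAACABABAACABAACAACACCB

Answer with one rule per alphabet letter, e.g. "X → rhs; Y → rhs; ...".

A->BA, B->CCB, C->ACA

  step 2 ⇒ step 3: CCBBACCBBAACAACACCB ⇒ ACA·ACA·CCB·CCB·BA·ACA·ACA·CCB·CCB·BA·BA·ACA·BA·BA·ACA·BA·ACA·ACA·CCB
    A ↦ BA
    B ↦ CCB
    C ↦ ACA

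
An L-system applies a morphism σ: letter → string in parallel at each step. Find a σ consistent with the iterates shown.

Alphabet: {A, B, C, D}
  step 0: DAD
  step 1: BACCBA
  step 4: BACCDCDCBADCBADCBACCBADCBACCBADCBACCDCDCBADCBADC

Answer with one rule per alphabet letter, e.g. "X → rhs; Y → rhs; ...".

  step 0 ⇒ step 1: DAD ⇒ BA·CC·BA
    A ↦ CC
    D ↦ BA
    B ↦ BA  (constrained at step 1)
    C ↦ DC  (constrained at step 1)

A->CC, B->BA, C->DC, D->BA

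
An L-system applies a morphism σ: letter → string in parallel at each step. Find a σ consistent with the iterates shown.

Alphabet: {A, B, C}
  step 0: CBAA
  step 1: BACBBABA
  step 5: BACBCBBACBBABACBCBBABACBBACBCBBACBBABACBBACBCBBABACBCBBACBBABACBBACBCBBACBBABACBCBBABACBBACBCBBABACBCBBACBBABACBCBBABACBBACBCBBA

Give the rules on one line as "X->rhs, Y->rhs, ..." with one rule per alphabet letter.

A->BA, B->CB, C->BA

  step 0 ⇒ step 1: CBAA ⇒ BA·CB·BA·BA
    A ↦ BA
    B ↦ CB
    C ↦ BA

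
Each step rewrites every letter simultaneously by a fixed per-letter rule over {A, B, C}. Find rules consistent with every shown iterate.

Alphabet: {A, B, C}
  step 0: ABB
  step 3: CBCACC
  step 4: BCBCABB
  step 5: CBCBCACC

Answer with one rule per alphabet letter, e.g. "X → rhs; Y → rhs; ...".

A->CA, B->C, C->B

  step 4 ⇒ step 5: BCBCABB ⇒ C·B·C·B·CA·C·C
    A ↦ CA
    B ↦ C
    C ↦ B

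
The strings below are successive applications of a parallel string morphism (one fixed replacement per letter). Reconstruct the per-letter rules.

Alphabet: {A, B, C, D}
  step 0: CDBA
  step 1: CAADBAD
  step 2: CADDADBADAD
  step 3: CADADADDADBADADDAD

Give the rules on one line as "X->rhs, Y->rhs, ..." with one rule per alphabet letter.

A->D, B->BA, C->CA, D->AD

  step 2 ⇒ step 3: CADDADBADAD ⇒ CA·D·AD·AD·D·AD·BA·D·AD·D·AD
    A ↦ D
    B ↦ BA
    C ↦ CA
    D ↦ AD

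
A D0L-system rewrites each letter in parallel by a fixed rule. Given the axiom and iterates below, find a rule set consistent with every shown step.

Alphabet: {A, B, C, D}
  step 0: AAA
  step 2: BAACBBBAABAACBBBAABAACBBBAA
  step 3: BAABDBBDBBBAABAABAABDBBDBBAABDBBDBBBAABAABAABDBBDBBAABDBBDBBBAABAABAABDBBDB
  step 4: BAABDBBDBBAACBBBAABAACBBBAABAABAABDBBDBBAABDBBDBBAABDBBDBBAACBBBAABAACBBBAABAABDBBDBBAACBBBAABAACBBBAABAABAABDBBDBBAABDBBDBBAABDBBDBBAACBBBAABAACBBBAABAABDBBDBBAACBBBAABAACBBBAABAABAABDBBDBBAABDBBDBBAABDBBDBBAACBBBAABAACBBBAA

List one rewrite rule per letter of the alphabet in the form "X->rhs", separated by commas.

A->BDB, B->BAA, C->B, D->CBB

  step 3 ⇒ step 4: BAABDBBDBBBAABAABAABDBBDBBAABDBBDBBBAABAABAABDBBDBBAABDBBDBBBAABAABAABDBBDB ⇒ BAA·BDB·BDB·BAA·CBB·BAA·BAA·CBB·BAA·BAA·BAA·BDB·BDB·BAA·BDB·BDB·BAA·BDB·BDB·BAA·CBB·BAA·BAA·CBB·BAA·BAA·BDB·BDB·BAA·CBB·BAA·BAA·CBB·BAA·BAA·BAA·BDB·BDB·BAA·BDB·BDB·BAA·BDB·BDB·BAA·CBB·BAA·BAA·CBB·BAA·BAA·BDB·BDB·BAA·CBB·BAA·BAA·CBB·BAA·BAA·BAA·BDB·BDB·BAA·BDB·BDB·BAA·BDB·BDB·BAA·CBB·BAA·BAA·CBB·BAA
    A ↦ BDB
    B ↦ BAA
    D ↦ CBB
  step 2 ⇒ step 3: BAACBBBAABAACBBBAABAACBBBAA ⇒ BAA·BDB·BDB·B·BAA·BAA·BAA·BDB·BDB·BAA·BDB·BDB·B·BAA·BAA·BAA·BDB·BDB·BAA·BDB·BDB·B·BAA·BAA·BAA·BDB·BDB
    C ↦ B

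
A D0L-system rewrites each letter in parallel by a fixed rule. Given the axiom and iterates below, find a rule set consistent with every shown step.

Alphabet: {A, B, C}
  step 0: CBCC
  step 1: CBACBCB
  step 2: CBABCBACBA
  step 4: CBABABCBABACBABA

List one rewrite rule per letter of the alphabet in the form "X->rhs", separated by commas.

A->B, B->A, C->CB

  step 1 ⇒ step 2: CBACBCB ⇒ CB·A·B·CB·A·CB·A
    A ↦ B
    B ↦ A
    C ↦ CB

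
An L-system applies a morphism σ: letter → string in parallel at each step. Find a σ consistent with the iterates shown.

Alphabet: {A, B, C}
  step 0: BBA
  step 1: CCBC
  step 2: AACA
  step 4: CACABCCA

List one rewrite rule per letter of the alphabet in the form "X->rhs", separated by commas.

A->BC, B->C, C->A

  step 1 ⇒ step 2: CCBC ⇒ A·A·C·A
    B ↦ C
    C ↦ A
  step 0 ⇒ step 1: BBA ⇒ C·C·BC
    A ↦ BC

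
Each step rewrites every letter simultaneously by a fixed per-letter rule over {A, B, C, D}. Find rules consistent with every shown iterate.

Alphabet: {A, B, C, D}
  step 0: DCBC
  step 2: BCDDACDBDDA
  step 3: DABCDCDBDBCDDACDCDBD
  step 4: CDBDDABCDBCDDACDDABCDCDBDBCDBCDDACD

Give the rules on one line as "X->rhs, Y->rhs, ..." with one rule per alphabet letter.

A->BD, B->DA, C->B, D->CD

  step 3 ⇒ step 4: DABCDCDBDBCDDACDCDBD ⇒ CD·BD·DA·B·CD·B·CD·DA·CD·DA·B·CD·CD·BD·B·CD·B·CD·DA·CD
    A ↦ BD
    B ↦ DA
    C ↦ B
    D ↦ CD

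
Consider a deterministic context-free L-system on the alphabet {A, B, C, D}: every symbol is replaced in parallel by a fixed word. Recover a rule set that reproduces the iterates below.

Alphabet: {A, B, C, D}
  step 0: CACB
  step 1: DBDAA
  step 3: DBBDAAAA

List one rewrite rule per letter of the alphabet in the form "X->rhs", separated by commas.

A->B, B->AA, C->D, D->C

  step 0 ⇒ step 1: CACB ⇒ D·B·D·AA
    A ↦ B
    B ↦ AA
    C ↦ D
    D ↦ C  (constrained at step 1)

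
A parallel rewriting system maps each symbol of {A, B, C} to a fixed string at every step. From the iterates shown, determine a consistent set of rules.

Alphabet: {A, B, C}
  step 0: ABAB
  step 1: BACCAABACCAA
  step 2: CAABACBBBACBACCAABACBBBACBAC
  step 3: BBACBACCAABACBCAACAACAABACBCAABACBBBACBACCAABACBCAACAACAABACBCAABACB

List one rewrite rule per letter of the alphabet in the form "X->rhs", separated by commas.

  step 2 ⇒ step 3: CAABACBBBACBACCAABACBBBACBAC ⇒ B·BAC·BAC·CAA·BAC·B·CAA·CAA·CAA·BAC·B·CAA·BAC·B·B·BAC·BAC·CAA·BAC·B·CAA·CAA·CAA·BAC·B·CAA·BAC·B
    A ↦ BAC
    B ↦ CAA
    C ↦ B

A->BAC, B->CAA, C->B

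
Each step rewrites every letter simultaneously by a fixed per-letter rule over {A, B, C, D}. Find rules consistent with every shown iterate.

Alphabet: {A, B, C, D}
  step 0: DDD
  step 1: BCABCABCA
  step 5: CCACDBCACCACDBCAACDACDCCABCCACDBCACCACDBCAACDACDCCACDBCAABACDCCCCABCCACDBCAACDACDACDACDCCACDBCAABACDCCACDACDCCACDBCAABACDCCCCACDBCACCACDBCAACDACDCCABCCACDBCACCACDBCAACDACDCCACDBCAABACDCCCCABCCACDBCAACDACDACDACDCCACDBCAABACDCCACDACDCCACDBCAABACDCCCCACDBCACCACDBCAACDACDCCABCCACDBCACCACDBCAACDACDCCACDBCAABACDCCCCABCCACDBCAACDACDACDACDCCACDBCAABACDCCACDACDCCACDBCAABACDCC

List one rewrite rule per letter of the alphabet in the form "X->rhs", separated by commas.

  step 0 ⇒ step 1: DDD ⇒ BCA·BCA·BCA
    D ↦ BCA
    A ↦ CC  (constrained at step 1)
    B ↦ AB  (constrained at step 1)
    C ↦ ACD  (constrained at step 1)

A->CC, B->AB, C->ACD, D->BCA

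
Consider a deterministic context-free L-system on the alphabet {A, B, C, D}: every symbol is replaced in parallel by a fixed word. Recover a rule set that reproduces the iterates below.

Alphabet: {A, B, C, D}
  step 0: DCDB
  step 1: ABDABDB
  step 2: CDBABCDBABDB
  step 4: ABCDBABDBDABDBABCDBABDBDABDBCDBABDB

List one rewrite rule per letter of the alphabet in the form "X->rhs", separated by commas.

A->C, B->DB, C->D, D->AB

  step 1 ⇒ step 2: ABDABDB ⇒ C·DB·AB·C·DB·AB·DB
    A ↦ C
    B ↦ DB
    D ↦ AB
  step 0 ⇒ step 1: DCDB ⇒ AB·D·AB·DB
    C ↦ D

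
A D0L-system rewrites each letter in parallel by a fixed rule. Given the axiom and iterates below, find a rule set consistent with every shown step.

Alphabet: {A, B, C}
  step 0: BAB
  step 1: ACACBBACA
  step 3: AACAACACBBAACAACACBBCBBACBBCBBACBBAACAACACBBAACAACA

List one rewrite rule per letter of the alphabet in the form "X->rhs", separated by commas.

A->CBB, B->ACA, C->A

  step 0 ⇒ step 1: BAB ⇒ ACA·CBB·ACA
    A ↦ CBB
    B ↦ ACA
    C ↦ A  (constrained at step 1)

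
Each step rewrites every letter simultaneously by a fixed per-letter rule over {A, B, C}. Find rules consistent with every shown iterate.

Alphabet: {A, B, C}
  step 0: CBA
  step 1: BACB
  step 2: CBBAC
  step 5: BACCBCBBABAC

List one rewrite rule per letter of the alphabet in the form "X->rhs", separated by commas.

A->B, B->C, C->BA

  step 1 ⇒ step 2: BACB ⇒ C·B·BA·C
    A ↦ B
    B ↦ C
    C ↦ BA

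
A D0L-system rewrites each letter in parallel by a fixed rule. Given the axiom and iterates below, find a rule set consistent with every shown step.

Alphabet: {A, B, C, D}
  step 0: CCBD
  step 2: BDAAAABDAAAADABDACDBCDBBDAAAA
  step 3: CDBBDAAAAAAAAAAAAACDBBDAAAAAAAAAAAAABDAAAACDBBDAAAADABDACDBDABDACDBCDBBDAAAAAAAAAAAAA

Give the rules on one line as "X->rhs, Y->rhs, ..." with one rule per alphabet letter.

A->AAA, B->CDB, C->DA, D->BDA

  step 2 ⇒ step 3: BDAAAABDAAAADABDACDBCDBBDAAAA ⇒ CDB·BDA·AAA·AAA·AAA·AAA·CDB·BDA·AAA·AAA·AAA·AAA·BDA·AAA·CDB·BDA·AAA·DA·BDA·CDB·DA·BDA·CDB·CDB·BDA·AAA·AAA·AAA·AAA
    A ↦ AAA
    B ↦ CDB
    C ↦ DA
    D ↦ BDA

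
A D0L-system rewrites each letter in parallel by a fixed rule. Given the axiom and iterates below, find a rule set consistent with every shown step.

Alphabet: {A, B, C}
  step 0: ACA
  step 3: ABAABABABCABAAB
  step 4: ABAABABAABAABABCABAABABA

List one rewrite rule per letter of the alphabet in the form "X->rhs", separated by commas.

  step 3 ⇒ step 4: ABAABABABCABAAB ⇒ AB·A·AB·AB·A·AB·A·AB·A·BC·AB·A·AB·AB·A
    A ↦ AB
    B ↦ A
    C ↦ BC

A->AB, B->A, C->BC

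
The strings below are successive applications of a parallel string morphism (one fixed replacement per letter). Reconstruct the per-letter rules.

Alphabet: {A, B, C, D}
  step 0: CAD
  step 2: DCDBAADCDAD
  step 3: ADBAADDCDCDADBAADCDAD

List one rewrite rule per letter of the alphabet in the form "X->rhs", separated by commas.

A->CD, B->D, C->BA, D->AD

  step 2 ⇒ step 3: DCDBAADCDAD ⇒ AD·BA·AD·D·CD·CD·AD·BA·AD·CD·AD
    A ↦ CD
    B ↦ D
    C ↦ BA
    D ↦ AD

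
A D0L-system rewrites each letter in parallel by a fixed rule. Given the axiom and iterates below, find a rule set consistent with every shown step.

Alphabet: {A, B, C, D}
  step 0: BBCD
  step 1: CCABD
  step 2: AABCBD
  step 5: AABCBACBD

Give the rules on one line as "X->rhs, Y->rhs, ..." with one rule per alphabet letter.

A->B, B->C, C->A, D->BD

  step 1 ⇒ step 2: CCABD ⇒ A·A·B·C·BD
    A ↦ B
    B ↦ C
    C ↦ A
    D ↦ BD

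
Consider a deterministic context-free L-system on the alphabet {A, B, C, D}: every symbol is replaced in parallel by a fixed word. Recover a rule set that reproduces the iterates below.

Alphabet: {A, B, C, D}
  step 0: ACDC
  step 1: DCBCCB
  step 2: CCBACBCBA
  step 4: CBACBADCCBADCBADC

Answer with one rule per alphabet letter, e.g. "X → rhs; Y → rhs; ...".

A->D, B->A, C->CB, D->C

  step 1 ⇒ step 2: DCBCCB ⇒ C·CB·A·CB·CB·A
    B ↦ A
    C ↦ CB
    D ↦ C
  step 0 ⇒ step 1: ACDC ⇒ D·CB·C·CB
    A ↦ D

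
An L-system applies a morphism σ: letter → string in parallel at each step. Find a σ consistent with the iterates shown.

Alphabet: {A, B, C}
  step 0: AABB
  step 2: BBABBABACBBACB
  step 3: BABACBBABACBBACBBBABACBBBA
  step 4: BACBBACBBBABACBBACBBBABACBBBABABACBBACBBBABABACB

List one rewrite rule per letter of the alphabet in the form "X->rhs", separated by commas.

  step 3 ⇒ step 4: BABACBBABACBBACBBBABACBBBA ⇒ BA·CB·BA·CB·B·BA·BA·CB·BA·CB·B·BA·BA·CB·B·BA·BA·BA·CB·BA·CB·B·BA·BA·BA·CB
    A ↦ CB
    B ↦ BA
    C ↦ B

A->CB, B->BA, C->B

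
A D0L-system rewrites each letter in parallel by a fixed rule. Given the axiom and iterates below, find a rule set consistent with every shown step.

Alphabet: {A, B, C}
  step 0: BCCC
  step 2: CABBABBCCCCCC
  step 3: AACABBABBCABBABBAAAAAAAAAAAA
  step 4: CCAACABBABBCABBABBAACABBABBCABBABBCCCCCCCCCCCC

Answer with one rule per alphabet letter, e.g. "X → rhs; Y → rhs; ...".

A->C, B->ABB, C->AA

  step 3 ⇒ step 4: AACABBABBCABBABBAAAAAAAAAAAA ⇒ C·C·AA·C·ABB·ABB·C·ABB·ABB·AA·C·ABB·ABB·C·ABB·ABB·C·C·C·C·C·C·C·C·C·C·C·C
    A ↦ C
    B ↦ ABB
    C ↦ AA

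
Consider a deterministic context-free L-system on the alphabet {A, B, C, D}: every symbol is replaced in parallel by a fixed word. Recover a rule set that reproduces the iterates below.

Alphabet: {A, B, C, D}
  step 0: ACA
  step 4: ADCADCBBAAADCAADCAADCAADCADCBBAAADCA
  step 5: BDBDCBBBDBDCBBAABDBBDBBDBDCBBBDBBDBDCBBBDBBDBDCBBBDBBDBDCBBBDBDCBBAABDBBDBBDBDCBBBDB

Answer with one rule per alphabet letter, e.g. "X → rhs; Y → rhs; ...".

  step 4 ⇒ step 5: ADCADCBBAAADCAADCAADCAADCADCBBAAADCA ⇒ BDB·DC·BB·BDB·DC·BB·A·A·BDB·BDB·BDB·DC·BB·BDB·BDB·DC·BB·BDB·BDB·DC·BB·BDB·BDB·DC·BB·BDB·DC·BB·A·A·BDB·BDB·BDB·DC·BB·BDB
    A ↦ BDB
    B ↦ A
    C ↦ BB
    D ↦ DC

A->BDB, B->A, C->BB, D->DC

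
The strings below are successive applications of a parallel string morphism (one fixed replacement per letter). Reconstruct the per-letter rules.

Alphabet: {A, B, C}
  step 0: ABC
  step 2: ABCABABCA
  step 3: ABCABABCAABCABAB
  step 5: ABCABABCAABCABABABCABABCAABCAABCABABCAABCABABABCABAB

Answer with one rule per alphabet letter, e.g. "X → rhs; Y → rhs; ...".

A->AB, B->CA, C->B

  step 2 ⇒ step 3: ABCABABCA ⇒ AB·CA·B·AB·CA·AB·CA·B·AB
    A ↦ AB
    B ↦ CA
    C ↦ B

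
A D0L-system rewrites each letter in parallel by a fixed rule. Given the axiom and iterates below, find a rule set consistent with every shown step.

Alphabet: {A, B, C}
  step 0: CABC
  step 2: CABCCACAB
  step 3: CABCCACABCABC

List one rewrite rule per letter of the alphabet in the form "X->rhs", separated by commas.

  step 2 ⇒ step 3: CABCCACAB ⇒ CA·B·C·CA·CA·B·CA·B·C
    A ↦ B
    B ↦ C
    C ↦ CA

A->B, B->C, C->CA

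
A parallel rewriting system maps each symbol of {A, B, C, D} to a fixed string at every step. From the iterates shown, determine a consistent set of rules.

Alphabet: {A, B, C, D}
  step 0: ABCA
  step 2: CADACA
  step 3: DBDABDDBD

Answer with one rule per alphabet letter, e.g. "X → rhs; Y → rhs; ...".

A->BD, B->C, C->D, D->A

  step 2 ⇒ step 3: CADACA ⇒ D·BD·A·BD·D·BD
    A ↦ BD
    C ↦ D
    D ↦ A
    B ↦ C  (constrained at step 0)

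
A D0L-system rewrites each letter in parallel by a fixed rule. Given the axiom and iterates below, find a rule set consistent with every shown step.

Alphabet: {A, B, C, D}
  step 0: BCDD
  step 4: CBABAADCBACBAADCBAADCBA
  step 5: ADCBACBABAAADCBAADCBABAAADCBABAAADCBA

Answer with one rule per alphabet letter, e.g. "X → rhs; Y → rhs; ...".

  step 4 ⇒ step 5: CBABAADCBACBAADCBAADCBA ⇒ AD·C·BA·C·BA·BA·A·AD·C·BA·AD·C·BA·BA·A·AD·C·BA·BA·A·AD·C·BA
    A ↦ BA
    B ↦ C
    C ↦ AD
    D ↦ A

A->BA, B->C, C->AD, D->A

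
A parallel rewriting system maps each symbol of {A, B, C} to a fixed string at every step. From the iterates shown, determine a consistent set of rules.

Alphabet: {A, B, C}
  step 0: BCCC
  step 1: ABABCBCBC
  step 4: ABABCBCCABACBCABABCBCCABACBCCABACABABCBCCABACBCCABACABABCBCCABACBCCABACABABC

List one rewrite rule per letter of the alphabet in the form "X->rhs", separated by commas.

  step 0 ⇒ step 1: BCCC ⇒ ABA·BC·BC·BC
    B ↦ ABA
    C ↦ BC
    A ↦ C  (constrained at step 1)

A->C, B->ABA, C->BC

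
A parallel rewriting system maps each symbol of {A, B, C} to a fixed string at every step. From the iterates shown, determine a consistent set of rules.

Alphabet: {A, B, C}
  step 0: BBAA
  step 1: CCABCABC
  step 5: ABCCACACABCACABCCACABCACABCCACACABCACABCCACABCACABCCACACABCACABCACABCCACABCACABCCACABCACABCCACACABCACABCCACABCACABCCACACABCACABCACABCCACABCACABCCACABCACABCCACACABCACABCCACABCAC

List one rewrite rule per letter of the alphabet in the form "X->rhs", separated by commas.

  step 0 ⇒ step 1: BBAA ⇒ C·C·ABC·ABC
    A ↦ ABC
    B ↦ C
    C ↦ AC  (constrained at step 1)

A->ABC, B->C, C->AC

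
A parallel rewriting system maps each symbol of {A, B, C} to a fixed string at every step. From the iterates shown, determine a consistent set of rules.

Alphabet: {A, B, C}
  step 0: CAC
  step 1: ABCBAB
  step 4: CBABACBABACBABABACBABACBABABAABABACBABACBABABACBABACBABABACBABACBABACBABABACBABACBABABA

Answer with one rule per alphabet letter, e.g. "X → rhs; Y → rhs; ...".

  step 0 ⇒ step 1: CAC ⇒ AB·CB·AB
    A ↦ CB
    C ↦ AB
    B ↦ ABA  (constrained at step 1)

A->CB, B->ABA, C->AB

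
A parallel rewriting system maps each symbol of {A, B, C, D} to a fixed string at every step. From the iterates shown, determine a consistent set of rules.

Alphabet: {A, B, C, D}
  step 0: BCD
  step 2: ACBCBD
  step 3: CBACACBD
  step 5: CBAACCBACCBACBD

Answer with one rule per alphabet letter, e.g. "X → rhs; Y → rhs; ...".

  step 2 ⇒ step 3: ACBCBD ⇒ CB·A·C·A·C·BD
    A ↦ CB
    B ↦ C
    C ↦ A
    D ↦ BD

A->CB, B->C, C->A, D->BD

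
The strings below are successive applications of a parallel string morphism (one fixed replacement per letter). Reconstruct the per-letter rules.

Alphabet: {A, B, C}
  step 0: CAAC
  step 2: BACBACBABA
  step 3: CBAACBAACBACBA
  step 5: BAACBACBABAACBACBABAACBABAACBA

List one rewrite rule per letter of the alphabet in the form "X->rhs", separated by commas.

A->BA, B->C, C->A

  step 2 ⇒ step 3: BACBACBABA ⇒ C·BA·A·C·BA·A·C·BA·C·BA
    A ↦ BA
    B ↦ C
    C ↦ A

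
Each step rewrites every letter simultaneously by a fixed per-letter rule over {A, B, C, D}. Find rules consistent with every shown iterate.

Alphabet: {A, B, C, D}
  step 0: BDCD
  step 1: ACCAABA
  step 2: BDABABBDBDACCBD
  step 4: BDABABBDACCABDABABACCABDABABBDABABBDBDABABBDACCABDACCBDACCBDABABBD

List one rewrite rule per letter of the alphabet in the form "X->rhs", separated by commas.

  step 1 ⇒ step 2: ACCAABA ⇒ BD·AB·AB·BD·BD·ACC·BD
    A ↦ BD
    B ↦ ACC
    C ↦ AB
  step 0 ⇒ step 1: BDCD ⇒ ACC·A·AB·A
    D ↦ A

A->BD, B->ACC, C->AB, D->A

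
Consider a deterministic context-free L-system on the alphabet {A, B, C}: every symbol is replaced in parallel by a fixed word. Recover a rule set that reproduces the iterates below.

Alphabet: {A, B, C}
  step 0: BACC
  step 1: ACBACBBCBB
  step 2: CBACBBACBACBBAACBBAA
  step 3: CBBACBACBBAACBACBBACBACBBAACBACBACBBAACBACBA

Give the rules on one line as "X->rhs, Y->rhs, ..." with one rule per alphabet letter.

  step 2 ⇒ step 3: CBACBBACBACBBAACBBAA ⇒ CBB·A·CBA·CBB·A·A·CBA·CBB·A·CBA·CBB·A·A·CBA·CBA·CBB·A·A·CBA·CBA
    A ↦ CBA
    B ↦ A
    C ↦ CBB

A->CBA, B->A, C->CBB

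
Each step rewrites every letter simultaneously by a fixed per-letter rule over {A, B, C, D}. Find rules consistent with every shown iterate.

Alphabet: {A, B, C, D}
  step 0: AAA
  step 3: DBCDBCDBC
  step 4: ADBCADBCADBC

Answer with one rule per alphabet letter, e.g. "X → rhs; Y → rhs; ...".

  step 3 ⇒ step 4: DBCDBCDBC ⇒ A·D·BC·A·D·BC·A·D·BC
    B ↦ D
    C ↦ BC
    D ↦ A
    A ↦ C  (constrained at step 0)

A->C, B->D, C->BC, D->A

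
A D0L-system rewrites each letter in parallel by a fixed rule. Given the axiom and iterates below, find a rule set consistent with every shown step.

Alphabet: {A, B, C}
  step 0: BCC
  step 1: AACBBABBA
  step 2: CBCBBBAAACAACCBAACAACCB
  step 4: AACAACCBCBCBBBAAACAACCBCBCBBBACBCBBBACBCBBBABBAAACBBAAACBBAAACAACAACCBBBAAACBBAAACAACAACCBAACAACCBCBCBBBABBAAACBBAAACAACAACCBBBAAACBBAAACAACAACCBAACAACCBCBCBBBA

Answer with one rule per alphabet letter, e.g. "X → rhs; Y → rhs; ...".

A->CB, B->AAC, C->BBA

  step 1 ⇒ step 2: AACBBABBA ⇒ CB·CB·BBA·AAC·AAC·CB·AAC·AAC·CB
    A ↦ CB
    B ↦ AAC
    C ↦ BBA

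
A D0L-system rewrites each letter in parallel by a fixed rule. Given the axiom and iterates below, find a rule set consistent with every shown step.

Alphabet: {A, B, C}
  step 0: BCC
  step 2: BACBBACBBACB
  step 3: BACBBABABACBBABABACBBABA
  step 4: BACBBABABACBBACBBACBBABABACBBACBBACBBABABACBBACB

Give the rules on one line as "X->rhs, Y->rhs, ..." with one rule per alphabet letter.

  step 3 ⇒ step 4: BACBBABABACBBABABACBBABA ⇒ BA·CB·BA·BA·BA·CB·BA·CB·BA·CB·BA·BA·BA·CB·BA·CB·BA·CB·BA·BA·BA·CB·BA·CB
    A ↦ CB
    B ↦ BA
    C ↦ BA

A->CB, B->BA, C->BA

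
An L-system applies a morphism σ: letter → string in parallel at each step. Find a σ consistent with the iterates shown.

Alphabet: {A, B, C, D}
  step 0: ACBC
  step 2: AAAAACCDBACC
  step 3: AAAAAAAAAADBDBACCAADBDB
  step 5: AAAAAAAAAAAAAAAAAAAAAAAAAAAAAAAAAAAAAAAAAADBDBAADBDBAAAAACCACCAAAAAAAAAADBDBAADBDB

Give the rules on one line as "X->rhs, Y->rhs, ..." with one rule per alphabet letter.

A->AA, B->C, C->DB, D->AC

  step 2 ⇒ step 3: AAAAACCDBACC ⇒ AA·AA·AA·AA·AA·DB·DB·AC·C·AA·DB·DB
    A ↦ AA
    B ↦ C
    C ↦ DB
    D ↦ AC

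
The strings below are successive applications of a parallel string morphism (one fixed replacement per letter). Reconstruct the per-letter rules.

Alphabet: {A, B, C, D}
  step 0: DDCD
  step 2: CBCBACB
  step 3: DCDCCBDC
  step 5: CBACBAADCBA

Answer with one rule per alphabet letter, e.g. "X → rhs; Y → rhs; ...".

A->CB, B->C, C->D, D->A

  step 2 ⇒ step 3: CBCBACB ⇒ D·C·D·C·CB·D·C
    A ↦ CB
    B ↦ C
    C ↦ D
    D ↦ A  (constrained at step 0)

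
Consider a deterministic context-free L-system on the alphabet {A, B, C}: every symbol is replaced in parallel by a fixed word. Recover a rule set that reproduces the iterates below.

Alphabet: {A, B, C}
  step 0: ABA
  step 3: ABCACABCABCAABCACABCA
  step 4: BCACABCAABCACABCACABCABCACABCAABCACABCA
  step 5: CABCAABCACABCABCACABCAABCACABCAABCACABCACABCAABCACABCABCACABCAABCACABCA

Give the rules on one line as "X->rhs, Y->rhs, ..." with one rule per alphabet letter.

  step 4 ⇒ step 5: BCACABCAABCACABCACABCABCACABCAABCACABCA ⇒ C·A·BCA·A·BCA·C·A·BCA·BCA·C·A·BCA·A·BCA·C·A·BCA·A·BCA·C·A·BCA·C·A·BCA·A·BCA·C·A·BCA·BCA·C·A·BCA·A·BCA·C·A·BCA
    A ↦ BCA
    B ↦ C
    C ↦ A

A->BCA, B->C, C->A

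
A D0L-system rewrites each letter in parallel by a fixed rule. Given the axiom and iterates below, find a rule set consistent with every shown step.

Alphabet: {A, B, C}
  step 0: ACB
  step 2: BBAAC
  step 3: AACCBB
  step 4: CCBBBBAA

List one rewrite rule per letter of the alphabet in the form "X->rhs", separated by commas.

  step 3 ⇒ step 4: AACCBB ⇒ C·C·BB·BB·A·A
    A ↦ C
    B ↦ A
    C ↦ BB

A->C, B->A, C->BB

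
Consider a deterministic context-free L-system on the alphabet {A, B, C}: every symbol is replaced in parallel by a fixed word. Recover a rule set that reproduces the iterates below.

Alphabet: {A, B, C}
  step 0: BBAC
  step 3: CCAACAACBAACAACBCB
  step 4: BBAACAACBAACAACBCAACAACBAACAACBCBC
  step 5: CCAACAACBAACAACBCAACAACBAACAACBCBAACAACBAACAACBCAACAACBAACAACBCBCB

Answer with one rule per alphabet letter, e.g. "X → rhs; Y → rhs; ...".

A->AAC, B->C, C->B

  step 4 ⇒ step 5: BBAACAACBAACAACBCAACAACBAACAACBCBC ⇒ C·C·AAC·AAC·B·AAC·AAC·B·C·AAC·AAC·B·AAC·AAC·B·C·B·AAC·AAC·B·AAC·AAC·B·C·AAC·AAC·B·AAC·AAC·B·C·B·C·B
    A ↦ AAC
    B ↦ C
    C ↦ B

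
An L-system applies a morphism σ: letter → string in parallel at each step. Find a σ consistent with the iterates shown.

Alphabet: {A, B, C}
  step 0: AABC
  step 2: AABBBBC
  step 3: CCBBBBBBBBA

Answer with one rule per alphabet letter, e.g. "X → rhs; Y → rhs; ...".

A->C, B->BB, C->A

  step 2 ⇒ step 3: AABBBBC ⇒ C·C·BB·BB·BB·BB·A
    A ↦ C
    B ↦ BB
    C ↦ A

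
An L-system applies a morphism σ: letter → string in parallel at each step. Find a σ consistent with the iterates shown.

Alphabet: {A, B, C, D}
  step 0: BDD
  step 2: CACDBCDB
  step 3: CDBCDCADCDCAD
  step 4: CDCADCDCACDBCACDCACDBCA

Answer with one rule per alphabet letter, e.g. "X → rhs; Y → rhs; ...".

A->B, B->D, C->CD, D->CA

  step 3 ⇒ step 4: CDBCDCADCDCAD ⇒ CD·CA·D·CD·CA·CD·B·CA·CD·CA·CD·B·CA
    A ↦ B
    B ↦ D
    C ↦ CD
    D ↦ CA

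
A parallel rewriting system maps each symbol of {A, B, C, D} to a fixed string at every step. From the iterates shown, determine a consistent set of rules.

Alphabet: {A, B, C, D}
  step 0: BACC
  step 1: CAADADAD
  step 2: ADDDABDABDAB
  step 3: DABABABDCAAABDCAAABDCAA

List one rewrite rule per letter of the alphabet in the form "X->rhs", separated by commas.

A->D, B->CAA, C->AD, D->AB

  step 2 ⇒ step 3: ADDDABDABDAB ⇒ D·AB·AB·AB·D·CAA·AB·D·CAA·AB·D·CAA
    A ↦ D
    B ↦ CAA
    D ↦ AB
  step 0 ⇒ step 1: BACC ⇒ CAA·D·AD·AD
    C ↦ AD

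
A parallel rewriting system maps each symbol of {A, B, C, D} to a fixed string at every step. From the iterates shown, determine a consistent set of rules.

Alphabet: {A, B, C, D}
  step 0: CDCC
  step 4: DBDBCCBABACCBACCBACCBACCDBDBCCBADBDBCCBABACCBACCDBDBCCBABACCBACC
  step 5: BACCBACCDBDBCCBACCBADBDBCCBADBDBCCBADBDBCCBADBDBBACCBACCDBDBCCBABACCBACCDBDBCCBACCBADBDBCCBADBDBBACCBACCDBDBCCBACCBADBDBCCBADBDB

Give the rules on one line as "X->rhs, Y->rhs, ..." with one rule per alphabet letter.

A->BA, B->CC, C->DB, D->BA

  step 4 ⇒ step 5: DBDBCCBABACCBACCBACCBACCDBDBCCBADBDBCCBABACCBACCDBDBCCBABACCBACC ⇒ BA·CC·BA·CC·DB·DB·CC·BA·CC·BA·DB·DB·CC·BA·DB·DB·CC·BA·DB·DB·CC·BA·DB·DB·BA·CC·BA·CC·DB·DB·CC·BA·BA·CC·BA·CC·DB·DB·CC·BA·CC·BA·DB·DB·CC·BA·DB·DB·BA·CC·BA·CC·DB·DB·CC·BA·CC·BA·DB·DB·CC·BA·DB·DB
    A ↦ BA
    B ↦ CC
    C ↦ DB
    D ↦ BA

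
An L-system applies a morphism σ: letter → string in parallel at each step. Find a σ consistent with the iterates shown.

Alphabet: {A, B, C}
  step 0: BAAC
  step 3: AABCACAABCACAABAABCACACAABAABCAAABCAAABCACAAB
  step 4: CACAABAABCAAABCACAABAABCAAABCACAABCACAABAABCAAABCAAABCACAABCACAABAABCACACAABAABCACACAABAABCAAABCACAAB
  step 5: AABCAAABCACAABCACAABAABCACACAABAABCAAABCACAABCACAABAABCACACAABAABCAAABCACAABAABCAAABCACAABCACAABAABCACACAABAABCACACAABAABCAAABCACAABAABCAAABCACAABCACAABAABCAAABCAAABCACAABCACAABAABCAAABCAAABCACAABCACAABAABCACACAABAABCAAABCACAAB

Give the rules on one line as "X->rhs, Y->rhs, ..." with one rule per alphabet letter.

  step 4 ⇒ step 5: CACAABAABCAAABCACAABAABCAAABCACAABCACAABAABCAAABCAAABCACAABCACAABAABCACACAABAABCACACAABAABCAAABCACAAB ⇒ AAB·CA·AAB·CA·CA·AB·CA·CA·AB·AAB·CA·CA·CA·AB·AAB·CA·AAB·CA·CA·AB·CA·CA·AB·AAB·CA·CA·CA·AB·AAB·CA·AAB·CA·CA·AB·AAB·CA·AAB·CA·CA·AB·CA·CA·AB·AAB·CA·CA·CA·AB·AAB·CA·CA·CA·AB·AAB·CA·AAB·CA·CA·AB·AAB·CA·AAB·CA·CA·AB·CA·CA·AB·AAB·CA·AAB·CA·AAB·CA·CA·AB·CA·CA·AB·AAB·CA·AAB·CA·AAB·CA·CA·AB·CA·CA·AB·AAB·CA·CA·CA·AB·AAB·CA·AAB·CA·CA·AB
    A ↦ CA
    B ↦ AB
    C ↦ AAB

A->CA, B->AB, C->AAB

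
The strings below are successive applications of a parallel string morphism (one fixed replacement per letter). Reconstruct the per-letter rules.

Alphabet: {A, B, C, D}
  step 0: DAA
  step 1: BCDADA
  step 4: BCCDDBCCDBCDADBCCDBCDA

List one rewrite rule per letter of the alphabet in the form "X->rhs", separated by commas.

A->DA, B->C, C->D, D->BC

  step 0 ⇒ step 1: DAA ⇒ BC·DA·DA
    A ↦ DA
    D ↦ BC
    B ↦ C  (constrained at step 1)
    C ↦ D  (constrained at step 1)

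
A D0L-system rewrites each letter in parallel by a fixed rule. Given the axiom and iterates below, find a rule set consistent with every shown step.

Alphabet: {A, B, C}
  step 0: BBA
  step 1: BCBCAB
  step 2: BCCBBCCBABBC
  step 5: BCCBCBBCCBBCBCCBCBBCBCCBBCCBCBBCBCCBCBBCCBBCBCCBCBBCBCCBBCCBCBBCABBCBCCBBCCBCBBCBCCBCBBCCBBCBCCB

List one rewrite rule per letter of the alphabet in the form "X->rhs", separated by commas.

A->AB, B->BC, C->CB

  step 1 ⇒ step 2: BCBCAB ⇒ BC·CB·BC·CB·AB·BC
    A ↦ AB
    B ↦ BC
    C ↦ CB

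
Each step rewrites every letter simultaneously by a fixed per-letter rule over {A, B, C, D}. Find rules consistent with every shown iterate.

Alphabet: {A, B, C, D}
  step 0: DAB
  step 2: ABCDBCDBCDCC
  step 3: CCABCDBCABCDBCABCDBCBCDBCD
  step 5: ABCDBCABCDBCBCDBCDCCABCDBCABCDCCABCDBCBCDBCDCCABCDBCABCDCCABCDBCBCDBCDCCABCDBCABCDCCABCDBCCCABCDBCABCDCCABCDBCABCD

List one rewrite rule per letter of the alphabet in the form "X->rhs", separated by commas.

A->CC, B->A, C->BCD, D->BC

  step 2 ⇒ step 3: ABCDBCDBCDCC ⇒ CC·A·BCD·BC·A·BCD·BC·A·BCD·BC·BCD·BCD
    A ↦ CC
    B ↦ A
    C ↦ BCD
    D ↦ BC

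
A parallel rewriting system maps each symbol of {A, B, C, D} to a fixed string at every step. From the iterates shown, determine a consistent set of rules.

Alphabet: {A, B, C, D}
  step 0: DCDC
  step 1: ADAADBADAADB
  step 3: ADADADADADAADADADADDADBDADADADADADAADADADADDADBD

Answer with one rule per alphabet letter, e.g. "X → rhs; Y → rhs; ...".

  step 0 ⇒ step 1: DCDC ⇒ ADA·ADB·ADA·ADB
    C ↦ ADB
    D ↦ ADA
    A ↦ D  (constrained at step 1)
    B ↦ ACA  (constrained at step 1)

A->D, B->ACA, C->ADB, D->ADA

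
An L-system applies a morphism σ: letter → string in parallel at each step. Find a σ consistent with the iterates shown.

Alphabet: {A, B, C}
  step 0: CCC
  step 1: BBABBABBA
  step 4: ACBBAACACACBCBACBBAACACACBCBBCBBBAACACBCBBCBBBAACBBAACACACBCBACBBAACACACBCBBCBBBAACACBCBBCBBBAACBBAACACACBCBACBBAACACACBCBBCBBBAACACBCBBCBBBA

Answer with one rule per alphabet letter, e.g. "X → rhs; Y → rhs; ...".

  step 0 ⇒ step 1: CCC ⇒ BBA·BBA·BBA
    C ↦ BBA
    A ↦ BCB  (constrained at step 1)
    B ↦ AC  (constrained at step 1)

A->BCB, B->AC, C->BBA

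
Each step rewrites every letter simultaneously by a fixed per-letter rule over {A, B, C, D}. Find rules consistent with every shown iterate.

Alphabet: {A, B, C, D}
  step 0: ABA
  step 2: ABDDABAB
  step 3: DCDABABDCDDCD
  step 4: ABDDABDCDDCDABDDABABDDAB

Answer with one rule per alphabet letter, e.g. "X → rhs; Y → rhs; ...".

A->D, B->CD, C->DD, D->AB

  step 3 ⇒ step 4: DCDABABDCDDCD ⇒ AB·DD·AB·D·CD·D·CD·AB·DD·AB·AB·DD·AB
    A ↦ D
    B ↦ CD
    C ↦ DD
    D ↦ AB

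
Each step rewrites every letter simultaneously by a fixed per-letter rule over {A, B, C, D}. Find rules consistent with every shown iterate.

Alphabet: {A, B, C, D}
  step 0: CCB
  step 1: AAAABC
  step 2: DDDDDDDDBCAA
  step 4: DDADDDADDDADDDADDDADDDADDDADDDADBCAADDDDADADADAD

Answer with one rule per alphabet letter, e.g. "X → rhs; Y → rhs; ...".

A->DD, B->BC, C->AA, D->AD

  step 1 ⇒ step 2: AAAABC ⇒ DD·DD·DD·DD·BC·AA
    A ↦ DD
    B ↦ BC
    C ↦ AA
    D ↦ AD  (constrained at step 2)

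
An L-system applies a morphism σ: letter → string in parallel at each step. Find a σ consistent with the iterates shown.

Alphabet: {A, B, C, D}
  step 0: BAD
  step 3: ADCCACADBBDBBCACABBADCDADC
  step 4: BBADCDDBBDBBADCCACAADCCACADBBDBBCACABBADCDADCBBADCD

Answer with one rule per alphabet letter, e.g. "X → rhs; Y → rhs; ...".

  step 3 ⇒ step 4: ADCCACADBBDBBCACABBADCDADC ⇒ BB·ADC·D·D·BB·D·BB·ADC·CA·CA·ADC·CA·CA·D·BB·D·BB·CA·CA·BB·ADC·D·ADC·BB·ADC·D
    A ↦ BB
    B ↦ CA
    C ↦ D
    D ↦ ADC

A->BB, B->CA, C->D, D->ADC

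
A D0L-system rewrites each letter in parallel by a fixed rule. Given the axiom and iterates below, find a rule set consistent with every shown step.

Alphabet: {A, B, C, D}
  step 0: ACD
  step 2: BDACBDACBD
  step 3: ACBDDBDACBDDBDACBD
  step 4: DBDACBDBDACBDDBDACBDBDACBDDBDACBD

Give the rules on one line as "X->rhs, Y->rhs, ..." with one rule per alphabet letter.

  step 3 ⇒ step 4: ACBDDBDACBDDBDACBD ⇒ DB·D·AC·BD·BD·AC·BD·DB·D·AC·BD·BD·AC·BD·DB·D·AC·BD
    A ↦ DB
    B ↦ AC
    C ↦ D
    D ↦ BD

A->DB, B->AC, C->D, D->BD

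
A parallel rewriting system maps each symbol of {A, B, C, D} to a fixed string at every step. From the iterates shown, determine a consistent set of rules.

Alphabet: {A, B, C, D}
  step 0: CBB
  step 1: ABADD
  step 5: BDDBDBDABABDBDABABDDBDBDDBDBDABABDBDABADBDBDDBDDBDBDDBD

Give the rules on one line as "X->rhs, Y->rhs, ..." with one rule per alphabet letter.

  step 0 ⇒ step 1: CBB ⇒ ABA·D·D
    B ↦ D
    C ↦ ABA
    A ↦ DC  (constrained at step 1)
    D ↦ BD  (constrained at step 1)

A->DC, B->D, C->ABA, D->BD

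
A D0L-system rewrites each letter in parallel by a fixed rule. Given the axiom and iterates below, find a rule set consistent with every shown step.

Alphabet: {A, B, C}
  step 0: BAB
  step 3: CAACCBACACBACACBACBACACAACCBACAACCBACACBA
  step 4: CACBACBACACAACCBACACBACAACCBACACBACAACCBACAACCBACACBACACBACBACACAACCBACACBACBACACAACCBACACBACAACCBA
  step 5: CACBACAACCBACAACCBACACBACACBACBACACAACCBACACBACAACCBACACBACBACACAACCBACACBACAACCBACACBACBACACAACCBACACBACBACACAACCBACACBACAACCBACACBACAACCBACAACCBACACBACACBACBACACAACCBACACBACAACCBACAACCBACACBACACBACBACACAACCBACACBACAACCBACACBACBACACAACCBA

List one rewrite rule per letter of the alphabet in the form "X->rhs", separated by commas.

A->CBA, B->AC, C->CA

  step 4 ⇒ step 5: CACBACBACACAACCBACACBACAACCBACACBACAACCBACAACCBACACBACACBACBACACAACCBACACBACBACACAACCBACACBACAACCBA ⇒ CA·CBA·CA·AC·CBA·CA·AC·CBA·CA·CBA·CA·CBA·CBA·CA·CA·AC·CBA·CA·CBA·CA·AC·CBA·CA·CBA·CBA·CA·CA·AC·CBA·CA·CBA·CA·AC·CBA·CA·CBA·CBA·CA·CA·AC·CBA·CA·CBA·CBA·CA·CA·AC·CBA·CA·CBA·CA·AC·CBA·CA·CBA·CA·AC·CBA·CA·AC·CBA·CA·CBA·CA·CBA·CBA·CA·CA·AC·CBA·CA·CBA·CA·AC·CBA·CA·AC·CBA·CA·CBA·CA·CBA·CBA·CA·CA·AC·CBA·CA·CBA·CA·AC·CBA·CA·CBA·CBA·CA·CA·AC·CBA
    A ↦ CBA
    B ↦ AC
    C ↦ CA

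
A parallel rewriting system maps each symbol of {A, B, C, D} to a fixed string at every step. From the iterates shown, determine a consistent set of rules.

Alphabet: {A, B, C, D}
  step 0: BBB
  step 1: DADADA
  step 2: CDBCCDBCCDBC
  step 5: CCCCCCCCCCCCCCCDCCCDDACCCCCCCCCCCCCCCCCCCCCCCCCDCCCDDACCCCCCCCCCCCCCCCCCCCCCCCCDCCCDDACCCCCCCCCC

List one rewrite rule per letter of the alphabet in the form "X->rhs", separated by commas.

  step 1 ⇒ step 2: DADADA ⇒ CD·BC·CD·BC·CD·BC
    A ↦ BC
    D ↦ CD
  step 0 ⇒ step 1: BBB ⇒ DA·DA·DA
    B ↦ DA
    C ↦ CC  (constrained at step 2)

A->BC, B->DA, C->CC, D->CD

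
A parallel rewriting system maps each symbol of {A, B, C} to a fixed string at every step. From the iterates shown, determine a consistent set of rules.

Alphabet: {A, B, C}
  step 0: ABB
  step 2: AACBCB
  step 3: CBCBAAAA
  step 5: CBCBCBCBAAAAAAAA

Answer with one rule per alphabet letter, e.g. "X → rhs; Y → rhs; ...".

  step 2 ⇒ step 3: AACBCB ⇒ CB·CB·A·A·A·A
    A ↦ CB
    B ↦ A
    C ↦ A

A->CB, B->A, C->A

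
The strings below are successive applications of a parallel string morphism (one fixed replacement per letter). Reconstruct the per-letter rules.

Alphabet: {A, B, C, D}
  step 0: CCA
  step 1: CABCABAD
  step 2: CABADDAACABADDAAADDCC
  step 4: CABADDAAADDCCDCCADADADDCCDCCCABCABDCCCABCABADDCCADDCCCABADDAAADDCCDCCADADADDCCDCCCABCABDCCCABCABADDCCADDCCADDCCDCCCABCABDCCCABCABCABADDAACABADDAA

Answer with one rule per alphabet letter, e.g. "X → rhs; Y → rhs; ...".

  step 1 ⇒ step 2: CABCABAD ⇒ CAB·AD·DAA·CAB·AD·DAA·AD·DCC
    A ↦ AD
    B ↦ DAA
    C ↦ CAB
    D ↦ DCC

A->AD, B->DAA, C->CAB, D->DCC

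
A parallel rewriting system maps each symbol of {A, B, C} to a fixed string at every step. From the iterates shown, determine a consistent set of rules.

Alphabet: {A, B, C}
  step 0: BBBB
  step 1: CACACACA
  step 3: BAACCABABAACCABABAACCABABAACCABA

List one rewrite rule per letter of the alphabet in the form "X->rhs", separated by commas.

  step 0 ⇒ step 1: BBBB ⇒ CA·CA·CA·CA
    B ↦ CA
    A ↦ BA  (constrained at step 1)
    C ↦ AC  (constrained at step 1)

A->BA, B->CA, C->AC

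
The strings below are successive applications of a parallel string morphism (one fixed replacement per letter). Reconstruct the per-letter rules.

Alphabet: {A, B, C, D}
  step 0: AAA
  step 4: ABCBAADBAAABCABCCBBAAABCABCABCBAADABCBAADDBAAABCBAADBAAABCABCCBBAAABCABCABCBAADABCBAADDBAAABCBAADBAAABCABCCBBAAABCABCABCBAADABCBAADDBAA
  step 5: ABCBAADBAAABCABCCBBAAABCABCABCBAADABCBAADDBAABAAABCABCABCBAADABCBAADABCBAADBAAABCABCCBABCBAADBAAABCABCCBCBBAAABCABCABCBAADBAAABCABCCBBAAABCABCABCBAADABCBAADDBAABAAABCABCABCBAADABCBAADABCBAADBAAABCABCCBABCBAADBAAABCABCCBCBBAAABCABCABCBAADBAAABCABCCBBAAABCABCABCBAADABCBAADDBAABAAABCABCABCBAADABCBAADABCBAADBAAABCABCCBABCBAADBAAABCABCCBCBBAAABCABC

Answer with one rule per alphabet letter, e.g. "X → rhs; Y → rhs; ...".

  step 4 ⇒ step 5: ABCBAADBAAABCABCCBBAAABCABCABCBAADABCBAADDBAAABCBAADBAAABCABCCBBAAABCABCABCBAADABCBAADDBAAABCBAADBAAABCABCCBBAAABCABCABCBAADABCBAADDBAA ⇒ ABC·BAA·D·BAA·ABC·ABC·CB·BAA·ABC·ABC·ABC·BAA·D·ABC·BAA·D·D·BAA·BAA·ABC·ABC·ABC·BAA·D·ABC·BAA·D·ABC·BAA·D·BAA·ABC·ABC·CB·ABC·BAA·D·BAA·ABC·ABC·CB·CB·BAA·ABC·ABC·ABC·BAA·D·BAA·ABC·ABC·CB·BAA·ABC·ABC·ABC·BAA·D·ABC·BAA·D·D·BAA·BAA·ABC·ABC·ABC·BAA·D·ABC·BAA·D·ABC·BAA·D·BAA·ABC·ABC·CB·ABC·BAA·D·BAA·ABC·ABC·CB·CB·BAA·ABC·ABC·ABC·BAA·D·BAA·ABC·ABC·CB·BAA·ABC·ABC·ABC·BAA·D·ABC·BAA·D·D·BAA·BAA·ABC·ABC·ABC·BAA·D·ABC·BAA·D·ABC·BAA·D·BAA·ABC·ABC·CB·ABC·BAA·D·BAA·ABC·ABC·CB·CB·BAA·ABC·ABC
    A ↦ ABC
    B ↦ BAA
    C ↦ D
    D ↦ CB

A->ABC, B->BAA, C->D, D->CB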